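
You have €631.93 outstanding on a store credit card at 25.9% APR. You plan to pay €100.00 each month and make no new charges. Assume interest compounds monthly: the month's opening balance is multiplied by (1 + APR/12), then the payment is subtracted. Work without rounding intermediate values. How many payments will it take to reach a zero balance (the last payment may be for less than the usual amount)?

Monthly rate r = 25.9%/12 = 2.15833% = 0.0215833.
Recurrence: B ← B·(1+r) − €100.00.
Month 1: interest €13.64; balance after payment €545.57.
Month 2: interest €11.78; balance after payment €457.34.
Closed form: n = −ln(1 − rB₀/P)/ln(1+r) = −ln(0.86361)/ln(1.02158) ≈ 6.867, so the balance reaches zero during payment 7.

7 payments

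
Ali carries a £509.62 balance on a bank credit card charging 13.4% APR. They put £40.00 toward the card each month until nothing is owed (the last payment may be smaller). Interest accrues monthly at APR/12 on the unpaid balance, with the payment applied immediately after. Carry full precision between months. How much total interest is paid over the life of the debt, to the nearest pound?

Monthly rate r = 13.4%/12 = 1.11667% = 0.0111667.
Payoff takes n = ⌈−ln(1 − rB₀/P)/ln(1+r)⌉ = ⌈13.820⌉ = 14 payments; the last is £32.82.
Total paid = 13·£40.00 + £32.82 = £552.82.
Total interest = total paid − principal = £552.82 − £509.62 = £43.20.

£43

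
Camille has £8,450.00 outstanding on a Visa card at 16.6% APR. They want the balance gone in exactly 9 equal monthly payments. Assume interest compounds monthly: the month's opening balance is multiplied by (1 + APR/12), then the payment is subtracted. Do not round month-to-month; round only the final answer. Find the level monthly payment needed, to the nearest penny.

Monthly rate r = 16.6%/12 = 1.38333% = 0.0138333.
Level-payment amortization: P = B₀·r / (1 − (1+r)^(−n)) = 8450.00·0.0138333 / (1 − 1.01383^(−9)).
Denominator 1 − (1+r)^(−9) = 0.116308037.
P = 116.892 / 0.116308037 ≈ 1005.02.

£1,005.02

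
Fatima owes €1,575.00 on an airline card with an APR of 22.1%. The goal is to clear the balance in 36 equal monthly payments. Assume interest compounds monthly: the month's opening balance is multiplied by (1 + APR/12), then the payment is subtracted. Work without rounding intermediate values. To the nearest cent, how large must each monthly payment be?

€60.23

Monthly rate r = 22.1%/12 = 1.84167% = 0.0184167.
Level-payment amortization: P = B₀·r / (1 − (1+r)^(−n)) = 1575.00·0.0184167 / (1 − 1.01842^(−36)).
Denominator 1 − (1+r)^(−36) = 0.481579615.
P = 29.0063 / 0.481579615 ≈ 60.23.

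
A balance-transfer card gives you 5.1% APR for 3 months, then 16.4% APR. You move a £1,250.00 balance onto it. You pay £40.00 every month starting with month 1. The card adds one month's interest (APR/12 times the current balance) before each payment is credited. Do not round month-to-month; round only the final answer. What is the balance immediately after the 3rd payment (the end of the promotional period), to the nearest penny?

Promo months 1–3 at r₀ = 5.1%/12 = 0.00425; months 4+ at r₁ = 16.4%/12 = 0.0136667.
After month 3: iterate B ← B·(1+r₀) − £40.00 for 3 months → £1,145.49.

£1,145.49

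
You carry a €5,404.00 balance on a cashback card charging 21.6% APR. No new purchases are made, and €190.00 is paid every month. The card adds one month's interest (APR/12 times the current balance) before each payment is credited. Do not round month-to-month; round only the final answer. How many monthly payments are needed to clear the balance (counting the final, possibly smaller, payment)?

Monthly rate r = 21.6%/12 = 1.8% = 0.018.
Recurrence: B ← B·(1+r) − €190.00.
Month 1: interest €97.27; balance after payment €5,311.27.
Month 2: interest €95.60; balance after payment €5,216.87.
Closed form: n = −ln(1 − rB₀/P)/ln(1+r) = −ln(0.48804)/ln(1.018) ≈ 40.211, so the balance reaches zero during payment 41.

41 months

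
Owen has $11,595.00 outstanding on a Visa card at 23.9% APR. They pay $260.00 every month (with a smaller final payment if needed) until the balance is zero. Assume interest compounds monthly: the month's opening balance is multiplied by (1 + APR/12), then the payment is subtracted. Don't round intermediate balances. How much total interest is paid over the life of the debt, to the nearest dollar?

Monthly rate r = 23.9%/12 = 1.99167% = 0.0199167.
Payoff takes n = ⌈−ln(1 − rB₀/P)/ln(1+r)⌉ = ⌈111.106⌉ = 112 payments; the last is $27.68.
Total paid = 111·$260.00 + $27.68 = $28,887.68.
Total interest = total paid − principal = $28,887.68 − $11,595.00 = $17,292.68.

$17,293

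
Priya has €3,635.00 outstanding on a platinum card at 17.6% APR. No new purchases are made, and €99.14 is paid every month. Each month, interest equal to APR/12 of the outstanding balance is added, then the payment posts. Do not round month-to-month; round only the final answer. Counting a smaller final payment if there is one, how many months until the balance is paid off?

Monthly rate r = 17.6%/12 = 1.46667% = 0.0146667.
Recurrence: B ← B·(1+r) − €99.14.
Month 1: interest €53.31; balance after payment €3,589.17.
Month 2: interest €52.64; balance after payment €3,542.67.
Closed form: n = −ln(1 − rB₀/P)/ln(1+r) = −ln(0.46224)/ln(1.01467) ≈ 52.999, so the balance reaches zero during payment 53.

53 payments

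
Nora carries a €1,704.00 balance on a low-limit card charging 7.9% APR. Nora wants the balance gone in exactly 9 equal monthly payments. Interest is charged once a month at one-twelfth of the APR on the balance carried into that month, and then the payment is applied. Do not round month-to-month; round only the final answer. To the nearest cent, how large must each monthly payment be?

Monthly rate r = 7.9%/12 = 0.658333% = 0.00658333.
Level-payment amortization: P = B₀·r / (1 − (1+r)^(−n)) = 1704.00·0.00658333 / (1 − 1.00658^(−9)).
Denominator 1 − (1+r)^(−9) = 0.0573458518.
P = 11.218 / 0.0573458518 ≈ 195.62.

€195.62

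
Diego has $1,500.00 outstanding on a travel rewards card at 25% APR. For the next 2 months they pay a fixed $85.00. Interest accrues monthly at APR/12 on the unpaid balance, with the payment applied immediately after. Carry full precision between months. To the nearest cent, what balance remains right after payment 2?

Monthly rate r = 25%/12 = 2.08333% = 0.0208333.
Each month: B ← B·(1+r) − $85.00.
Month 1: interest $31.25; balance after payment $1,446.25.
Month 2: interest $30.13; balance after payment $1,391.38.

$1,391.38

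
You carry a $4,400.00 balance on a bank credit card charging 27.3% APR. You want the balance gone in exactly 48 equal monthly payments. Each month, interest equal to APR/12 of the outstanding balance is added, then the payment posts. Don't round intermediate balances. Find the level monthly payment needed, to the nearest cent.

Monthly rate r = 27.3%/12 = 2.275% = 0.02275.
Level-payment amortization: P = B₀·r / (1 − (1+r)^(−n)) = 4400.00·0.02275 / (1 − 1.02275^(−48)).
Denominator 1 − (1+r)^(−48) = 0.660324231.
P = 100.1 / 0.660324231 ≈ 151.59.

$151.59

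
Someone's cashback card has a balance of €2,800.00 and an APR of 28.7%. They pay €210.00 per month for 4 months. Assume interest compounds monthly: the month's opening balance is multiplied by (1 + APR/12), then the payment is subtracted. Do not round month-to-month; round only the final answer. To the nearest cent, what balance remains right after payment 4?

€2,207.01

Monthly rate r = 28.7%/12 = 2.39167% = 0.0239167.
Each month: B ← B·(1+r) − €210.00.
Month 1: interest €66.97; balance after payment €2,656.97.
Month 2: interest €63.55; balance after payment €2,510.51.
Month 3: interest €60.04; balance after payment €2,360.56.
Month 4: interest €56.46; balance after payment €2,207.01.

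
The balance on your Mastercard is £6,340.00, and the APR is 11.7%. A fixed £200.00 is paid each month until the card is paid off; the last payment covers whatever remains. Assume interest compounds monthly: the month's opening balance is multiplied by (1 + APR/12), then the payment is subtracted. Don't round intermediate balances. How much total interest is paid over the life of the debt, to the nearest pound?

Monthly rate r = 11.7%/12 = 0.975% = 0.00975.
Payoff takes n = ⌈−ln(1 − rB₀/P)/ln(1+r)⌉ = ⌈38.105⌉ = 39 payments; the last is £21.09.
Total paid = 38·£200.00 + £21.09 = £7,621.09.
Total interest = total paid − principal = £7,621.09 − £6,340.00 = £1,281.09.

£1,281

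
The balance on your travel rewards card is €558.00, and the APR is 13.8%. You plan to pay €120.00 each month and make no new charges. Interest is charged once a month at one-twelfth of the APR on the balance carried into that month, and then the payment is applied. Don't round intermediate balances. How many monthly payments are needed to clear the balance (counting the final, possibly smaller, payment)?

5 months

Monthly rate r = 13.8%/12 = 1.15% = 0.0115.
Recurrence: B ← B·(1+r) − €120.00.
Month 1: interest €6.42; balance after payment €444.42.
Month 2: interest €5.11; balance after payment €329.53.
Month 3: interest €3.79; balance after payment €213.32.
Month 4: interest €2.45; balance after payment €95.77.
Month 5: interest €1.10; balance after payment €0.00.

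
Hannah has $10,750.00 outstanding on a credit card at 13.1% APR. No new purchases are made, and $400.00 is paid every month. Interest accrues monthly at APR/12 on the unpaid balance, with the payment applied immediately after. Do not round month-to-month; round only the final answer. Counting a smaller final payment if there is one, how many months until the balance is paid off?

32 payments

Monthly rate r = 13.1%/12 = 1.09167% = 0.0109167.
Recurrence: B ← B·(1+r) − $400.00.
Month 1: interest $117.35; balance after payment $10,467.35.
Month 2: interest $114.27; balance after payment $10,181.62.
Closed form: n = −ln(1 − rB₀/P)/ln(1+r) = −ln(0.70661)/ln(1.01092) ≈ 31.984, so the balance reaches zero during payment 32.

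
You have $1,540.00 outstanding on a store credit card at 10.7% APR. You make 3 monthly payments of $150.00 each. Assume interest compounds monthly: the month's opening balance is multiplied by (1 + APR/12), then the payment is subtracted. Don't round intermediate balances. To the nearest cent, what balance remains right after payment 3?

Monthly rate r = 10.7%/12 = 0.891667% = 0.00891667.
Each month: B ← B·(1+r) − $150.00.
Month 1: interest $13.73; balance after payment $1,403.73.
Month 2: interest $12.52; balance after payment $1,266.25.
Month 3: interest $11.29; balance after payment $1,127.54.

$1,127.54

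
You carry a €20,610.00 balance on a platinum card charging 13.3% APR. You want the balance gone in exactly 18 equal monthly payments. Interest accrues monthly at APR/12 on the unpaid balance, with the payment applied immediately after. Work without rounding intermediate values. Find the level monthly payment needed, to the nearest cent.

€1,269.32

Monthly rate r = 13.3%/12 = 1.10833% = 0.0110833.
Level-payment amortization: P = B₀·r / (1 − (1+r)^(−n)) = 20610.00·0.0110833 / (1 − 1.01108^(−18)).
Denominator 1 − (1+r)^(−18) = 0.179960311.
P = 228.428 / 0.179960311 ≈ 1269.32.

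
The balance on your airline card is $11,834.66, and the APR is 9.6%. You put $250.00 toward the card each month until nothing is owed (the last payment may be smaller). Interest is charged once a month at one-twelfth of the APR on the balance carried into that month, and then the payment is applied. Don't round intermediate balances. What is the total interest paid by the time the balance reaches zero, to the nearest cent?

Monthly rate r = 9.6%/12 = 0.8% = 0.008.
Payoff takes n = ⌈−ln(1 − rB₀/P)/ln(1+r)⌉ = ⌈59.732⌉ = 60 payments; the last is $183.23.
Total paid = 59·$250.00 + $183.23 = $14,933.23.
Total interest = total paid − principal = $14,933.23 − $11,834.66 = $3,098.57.

$3,098.57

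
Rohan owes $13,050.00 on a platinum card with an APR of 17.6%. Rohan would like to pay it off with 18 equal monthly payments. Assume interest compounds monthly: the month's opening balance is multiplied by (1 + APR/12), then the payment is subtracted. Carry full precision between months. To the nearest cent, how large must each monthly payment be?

$830.18

Monthly rate r = 17.6%/12 = 1.46667% = 0.0146667.
Level-payment amortization: P = B₀·r / (1 − (1+r)^(−n)) = 13050.00·0.0146667 / (1 − 1.01467^(−18)).
Denominator 1 − (1+r)^(−18) = 0.230552631.
P = 191.4 / 0.230552631 ≈ 830.18.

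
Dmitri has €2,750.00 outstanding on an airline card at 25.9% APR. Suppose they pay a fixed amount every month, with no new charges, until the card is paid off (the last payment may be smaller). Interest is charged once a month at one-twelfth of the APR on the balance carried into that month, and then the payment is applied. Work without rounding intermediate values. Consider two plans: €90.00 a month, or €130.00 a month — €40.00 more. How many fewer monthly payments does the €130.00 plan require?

Monthly rate r = 25.9%/12 = 2.15833% = 0.0215833.
At €90.00/mo: n = ⌈−ln(1 − rB₀/P)/ln(1+r)⌉ = 51 payments (last €40.81); total interest = total paid − €2,750.00 = €1,790.81.
At €130.00/mo: 29 payments (last €73.10); total interest €963.10.
Payments saved = 51 − 29 = 22.

22 fewer payments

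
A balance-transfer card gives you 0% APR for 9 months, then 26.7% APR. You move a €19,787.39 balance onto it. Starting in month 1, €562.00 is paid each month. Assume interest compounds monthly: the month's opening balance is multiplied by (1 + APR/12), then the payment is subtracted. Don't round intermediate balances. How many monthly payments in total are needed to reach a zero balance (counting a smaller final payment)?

Promo months 1–9 at r₀ = 0%/12 = 0; months 10+ at r₁ = 26.7%/12 = 0.02225.
After month 9 (no interest yet): B = €19,787.39 − 9·€562.00 = €14,729.39.
Then at r₁ with €562.00/mo: n₂ = −ln(1 − r₁·B/P)/ln(1+r₁) ≈ 39.76 → 40 more payments.

49 months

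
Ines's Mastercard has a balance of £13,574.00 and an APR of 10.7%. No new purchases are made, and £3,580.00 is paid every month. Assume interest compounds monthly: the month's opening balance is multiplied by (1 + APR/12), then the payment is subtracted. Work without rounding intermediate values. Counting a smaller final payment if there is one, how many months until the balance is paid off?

Monthly rate r = 10.7%/12 = 0.891667% = 0.00891667.
Recurrence: B ← B·(1+r) − £3,580.00.
Month 1: interest £121.03; balance after payment £10,115.03.
Month 2: interest £90.19; balance after payment £6,625.23.
Month 3: interest £59.07; balance after payment £3,104.30.
Month 4: interest £27.68; balance after payment £0.00.

4 months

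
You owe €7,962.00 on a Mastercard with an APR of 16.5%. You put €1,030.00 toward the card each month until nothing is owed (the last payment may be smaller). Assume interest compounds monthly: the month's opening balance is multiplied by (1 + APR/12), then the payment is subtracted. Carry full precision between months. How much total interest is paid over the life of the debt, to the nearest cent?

Monthly rate r = 16.5%/12 = 1.375% = 0.01375.
Payoff takes n = ⌈−ln(1 − rB₀/P)/ln(1+r)⌉ = ⌈8.229⌉ = 9 payments; the last is €236.71.
Total paid = 8·€1,030.00 + €236.71 = €8,476.71.
Total interest = total paid − principal = €8,476.71 − €7,962.00 = €514.71.

€514.71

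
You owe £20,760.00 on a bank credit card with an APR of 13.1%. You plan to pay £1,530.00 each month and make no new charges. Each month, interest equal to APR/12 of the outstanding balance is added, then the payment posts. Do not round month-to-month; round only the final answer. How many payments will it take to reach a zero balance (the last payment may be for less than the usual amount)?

Monthly rate r = 13.1%/12 = 1.09167% = 0.0109167.
Recurrence: B ← B·(1+r) − £1,530.00.
Month 1: interest £226.63; balance after payment £19,456.63.
Month 2: interest £212.40; balance after payment £18,139.03.
Closed form: n = −ln(1 − rB₀/P)/ln(1+r) = −ln(0.85188)/ln(1.01092) ≈ 14.765, so the balance reaches zero during payment 15.

15 months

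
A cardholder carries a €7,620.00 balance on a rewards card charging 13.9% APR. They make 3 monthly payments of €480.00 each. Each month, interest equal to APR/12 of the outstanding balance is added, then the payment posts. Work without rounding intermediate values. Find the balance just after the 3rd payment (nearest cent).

Monthly rate r = 13.9%/12 = 1.15833% = 0.0115833.
Each month: B ← B·(1+r) − €480.00.
Month 1: interest €88.27; balance after payment €7,228.27.
Month 2: interest €83.73; balance after payment €6,831.99.
Month 3: interest €79.14; balance after payment €6,431.13.

€6,431.13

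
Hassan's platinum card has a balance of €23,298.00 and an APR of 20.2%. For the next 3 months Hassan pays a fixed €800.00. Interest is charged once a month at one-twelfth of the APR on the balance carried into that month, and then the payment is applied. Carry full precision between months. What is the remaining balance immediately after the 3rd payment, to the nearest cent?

€22,053.84

Monthly rate r = 20.2%/12 = 1.68333% = 0.0168333.
Each month: B ← B·(1+r) − €800.00.
Month 1: interest €392.18; balance after payment €22,890.18.
Month 2: interest €385.32; balance after payment €22,475.50.
Month 3: interest €378.34; balance after payment €22,053.84.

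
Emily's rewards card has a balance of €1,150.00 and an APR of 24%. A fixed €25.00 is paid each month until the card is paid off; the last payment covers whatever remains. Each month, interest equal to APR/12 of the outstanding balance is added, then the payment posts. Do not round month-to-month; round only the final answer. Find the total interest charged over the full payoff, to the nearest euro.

Monthly rate r = 24%/12 = 2% = 0.02.
Payoff takes n = ⌈−ln(1 − rB₀/P)/ln(1+r)⌉ = ⌈127.545⌉ = 128 payments; the last is €13.69.
Total paid = 127·€25.00 + €13.69 = €3,188.69.
Total interest = total paid − principal = €3,188.69 − €1,150.00 = €2,038.69.

€2,039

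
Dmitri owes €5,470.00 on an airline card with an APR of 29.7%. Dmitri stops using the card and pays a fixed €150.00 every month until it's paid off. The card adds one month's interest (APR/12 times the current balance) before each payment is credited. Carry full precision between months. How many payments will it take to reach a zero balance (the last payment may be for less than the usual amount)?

Monthly rate r = 29.7%/12 = 2.475% = 0.02475.
Recurrence: B ← B·(1+r) − €150.00.
Month 1: interest €135.38; balance after payment €5,455.38.
Month 2: interest €135.02; balance after payment €5,440.40.
Closed form: n = −ln(1 − rB₀/P)/ln(1+r) = −ln(0.09745)/ln(1.02475) ≈ 95.237, so the balance reaches zero during payment 96.

96 payments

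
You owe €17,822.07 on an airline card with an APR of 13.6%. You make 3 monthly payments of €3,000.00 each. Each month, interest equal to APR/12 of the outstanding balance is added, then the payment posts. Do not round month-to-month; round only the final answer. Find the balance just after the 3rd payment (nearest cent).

Monthly rate r = 13.6%/12 = 1.13333% = 0.0113333.
Each month: B ← B·(1+r) − €3,000.00.
Month 1: interest €201.98; balance after payment €15,024.05.
Month 2: interest €170.27; balance after payment €12,194.33.
Month 3: interest €138.20; balance after payment €9,332.53.

€9,332.53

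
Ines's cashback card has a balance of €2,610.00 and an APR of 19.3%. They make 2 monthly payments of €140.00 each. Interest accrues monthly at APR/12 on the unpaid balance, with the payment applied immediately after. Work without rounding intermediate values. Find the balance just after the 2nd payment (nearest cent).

Monthly rate r = 19.3%/12 = 1.60833% = 0.0160833.
Each month: B ← B·(1+r) − €140.00.
Month 1: interest €41.98; balance after payment €2,511.98.
Month 2: interest €40.40; balance after payment €2,412.38.

€2,412.38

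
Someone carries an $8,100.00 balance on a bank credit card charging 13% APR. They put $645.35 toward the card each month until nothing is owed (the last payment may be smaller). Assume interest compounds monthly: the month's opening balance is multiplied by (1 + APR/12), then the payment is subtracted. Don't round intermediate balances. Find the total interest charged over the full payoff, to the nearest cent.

Monthly rate r = 13%/12 = 1.08333% = 0.0108333.
Payoff takes n = ⌈−ln(1 − rB₀/P)/ln(1+r)⌉ = ⌈13.564⌉ = 14 payments; the last is $364.70.
Total paid = 13·$645.35 + $364.70 = $8,754.25.
Total interest = total paid − principal = $8,754.25 − $8,100.00 = $654.25.

$654.25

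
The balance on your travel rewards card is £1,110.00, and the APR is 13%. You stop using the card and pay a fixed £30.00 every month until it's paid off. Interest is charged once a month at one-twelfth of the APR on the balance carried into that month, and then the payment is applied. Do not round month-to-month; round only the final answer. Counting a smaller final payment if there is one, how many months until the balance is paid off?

48 payments

Monthly rate r = 13%/12 = 1.08333% = 0.0108333.
Recurrence: B ← B·(1+r) − £30.00.
Month 1: interest £12.03; balance after payment £1,092.03.
Month 2: interest £11.83; balance after payment £1,073.86.
Closed form: n = −ln(1 − rB₀/P)/ln(1+r) = −ln(0.59917)/ln(1.01083) ≈ 47.537, so the balance reaches zero during payment 48.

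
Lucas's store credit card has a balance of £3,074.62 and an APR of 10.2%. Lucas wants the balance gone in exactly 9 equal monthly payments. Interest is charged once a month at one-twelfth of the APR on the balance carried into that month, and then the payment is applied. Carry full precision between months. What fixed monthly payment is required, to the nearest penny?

£356.31

Monthly rate r = 10.2%/12 = 0.85% = 0.0085.
Level-payment amortization: P = B₀·r / (1 − (1+r)^(−n)) = 3074.62·0.0085 / (1 − 1.0085^(−9)).
Denominator 1 − (1+r)^(−9) = 0.0733475527.
P = 26.1343 / 0.0733475527 ≈ 356.31.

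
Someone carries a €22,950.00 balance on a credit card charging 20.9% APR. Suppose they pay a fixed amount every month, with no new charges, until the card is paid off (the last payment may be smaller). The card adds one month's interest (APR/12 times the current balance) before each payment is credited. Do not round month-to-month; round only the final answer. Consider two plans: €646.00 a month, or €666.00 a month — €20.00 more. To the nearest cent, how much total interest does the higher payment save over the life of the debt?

Monthly rate r = 20.9%/12 = 1.74167% = 0.0174167.
At €646.00/mo: n = ⌈−ln(1 − rB₀/P)/ln(1+r)⌉ = 56 payments (last €548.05); total interest = total paid − €22,950.00 = €13,128.05.
At €666.00/mo: 54 payments (last €61.27); total interest €12,409.27.
Interest saved = €13,128.05 − €12,409.27 = €718.78.

€718.78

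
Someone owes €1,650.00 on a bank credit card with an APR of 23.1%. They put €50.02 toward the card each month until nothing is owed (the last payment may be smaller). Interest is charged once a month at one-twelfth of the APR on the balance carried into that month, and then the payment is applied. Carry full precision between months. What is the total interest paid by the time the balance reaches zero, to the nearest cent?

€994.02

Monthly rate r = 23.1%/12 = 1.925% = 0.01925.
Payoff takes n = ⌈−ln(1 − rB₀/P)/ln(1+r)⌉ = ⌈52.858⌉ = 53 payments; the last is €42.98.
Total paid = 52·€50.02 + €42.98 = €2,644.02.
Total interest = total paid − principal = €2,644.02 − €1,650.00 = €994.02.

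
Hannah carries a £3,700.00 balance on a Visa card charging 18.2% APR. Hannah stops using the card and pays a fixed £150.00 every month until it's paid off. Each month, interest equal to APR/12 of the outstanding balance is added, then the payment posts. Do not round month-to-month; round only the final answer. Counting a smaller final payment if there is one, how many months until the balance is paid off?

32 payments

Monthly rate r = 18.2%/12 = 1.51667% = 0.0151667.
Recurrence: B ← B·(1+r) − £150.00.
Month 1: interest £56.12; balance after payment £3,606.12.
Month 2: interest £54.69; balance after payment £3,510.81.
Closed form: n = −ln(1 − rB₀/P)/ln(1+r) = −ln(0.62589)/ln(1.01517) ≈ 31.129, so the balance reaches zero during payment 32.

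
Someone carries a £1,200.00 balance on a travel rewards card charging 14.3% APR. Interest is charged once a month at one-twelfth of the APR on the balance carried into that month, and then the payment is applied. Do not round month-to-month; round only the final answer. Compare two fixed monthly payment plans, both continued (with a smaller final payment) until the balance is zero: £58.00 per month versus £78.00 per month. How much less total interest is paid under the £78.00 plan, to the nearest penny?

£52.55

Monthly rate r = 14.3%/12 = 1.19167% = 0.0119167.
At £58.00/mo: n = ⌈−ln(1 − rB₀/P)/ln(1+r)⌉ = 24 payments (last £52.09); total interest = total paid − £1,200.00 = £186.09.
At £78.00/mo: 18 payments (last £7.54); total interest £133.54.
Interest saved = £186.09 − £133.54 = £52.55.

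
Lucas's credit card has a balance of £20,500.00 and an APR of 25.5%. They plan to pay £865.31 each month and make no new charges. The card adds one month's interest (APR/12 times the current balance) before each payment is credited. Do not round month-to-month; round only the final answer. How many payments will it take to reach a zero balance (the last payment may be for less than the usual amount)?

Monthly rate r = 25.5%/12 = 2.125% = 0.02125.
Recurrence: B ← B·(1+r) − £865.31.
Month 1: interest £435.63; balance after payment £20,070.31.
Month 2: interest £426.49; balance after payment £19,631.50.
Closed form: n = −ln(1 − rB₀/P)/ln(1+r) = −ln(0.49657)/ln(1.02125) ≈ 33.292, so the balance reaches zero during payment 34.

34 months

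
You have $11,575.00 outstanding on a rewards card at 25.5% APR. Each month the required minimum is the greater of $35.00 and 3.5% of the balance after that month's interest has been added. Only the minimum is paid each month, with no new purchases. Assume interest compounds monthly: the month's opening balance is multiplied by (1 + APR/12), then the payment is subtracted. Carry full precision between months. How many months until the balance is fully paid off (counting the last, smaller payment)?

Monthly rate r = 25.5%/12 = 2.125% = 0.02125.
While 3.5% of the post-interest balance exceeds $35.00, each month B ← (B·(1+r))·(1 − 0.035), i.e. B shrinks by the factor (1+r)·0.965 = 0.98551.
This holds for months 1–170. Entering month 171 the balance is $967.42; 3.5% of the post-interest balance is now below $35.00, so the flat $35.00 minimum applies from here.
From month 171 a fixed $35.00 at rate r clears $967.42 in 43 more payments. Total: 170 + 43 = 213 months.

213 months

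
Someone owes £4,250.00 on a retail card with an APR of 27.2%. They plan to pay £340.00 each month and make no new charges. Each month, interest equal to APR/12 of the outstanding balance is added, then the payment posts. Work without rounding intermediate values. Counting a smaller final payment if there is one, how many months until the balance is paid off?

Monthly rate r = 27.2%/12 = 2.26667% = 0.0226667.
Recurrence: B ← B·(1+r) − £340.00.
Month 1: interest £96.33; balance after payment £4,006.33.
Month 2: interest £90.81; balance after payment £3,757.14.
Closed form: n = −ln(1 − rB₀/P)/ln(1+r) = −ln(0.71667)/ln(1.02267) ≈ 14.863, so the balance reaches zero during payment 15.

15 payments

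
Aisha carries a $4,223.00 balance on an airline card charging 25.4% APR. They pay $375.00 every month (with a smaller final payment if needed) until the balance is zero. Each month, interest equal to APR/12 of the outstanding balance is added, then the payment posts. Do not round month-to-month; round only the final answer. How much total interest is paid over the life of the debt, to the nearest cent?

Monthly rate r = 25.4%/12 = 2.11667% = 0.0211667.
Payoff takes n = ⌈−ln(1 − rB₀/P)/ln(1+r)⌉ = ⌈13.000⌉ = 13 payments; the last is $374.87.
Total paid = 12·$375.00 + $374.87 = $4,874.87.
Total interest = total paid − principal = $4,874.87 − $4,223.00 = $651.87.

$651.87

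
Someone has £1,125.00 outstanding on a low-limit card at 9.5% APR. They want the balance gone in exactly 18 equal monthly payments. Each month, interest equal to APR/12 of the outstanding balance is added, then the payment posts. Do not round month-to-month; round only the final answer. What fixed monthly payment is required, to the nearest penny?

£67.31

Monthly rate r = 9.5%/12 = 0.791667% = 0.00791667.
Level-payment amortization: P = B₀·r / (1 − (1+r)^(−n)) = 1125.00·0.00791667 / (1 − 1.00792^(−18)).
Denominator 1 − (1+r)^(−18) = 0.132325728.
P = 8.90625 / 0.132325728 ≈ 67.31.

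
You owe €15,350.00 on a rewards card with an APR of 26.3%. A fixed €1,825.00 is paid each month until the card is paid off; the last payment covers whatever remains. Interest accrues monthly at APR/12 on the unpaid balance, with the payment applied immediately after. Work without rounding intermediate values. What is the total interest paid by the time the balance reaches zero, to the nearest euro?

€1,807

Monthly rate r = 26.3%/12 = 2.19167% = 0.0219167.
Payoff takes n = ⌈−ln(1 − rB₀/P)/ln(1+r)⌉ = ⌈9.398⌉ = 10 payments; the last is €731.92.
Total paid = 9·€1,825.00 + €731.92 = €17,156.92.
Total interest = total paid − principal = €17,156.92 − €15,350.00 = €1,806.92.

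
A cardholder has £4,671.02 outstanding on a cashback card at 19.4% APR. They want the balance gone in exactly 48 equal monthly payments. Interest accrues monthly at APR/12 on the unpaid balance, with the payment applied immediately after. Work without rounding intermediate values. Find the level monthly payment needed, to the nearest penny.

£140.65

Monthly rate r = 19.4%/12 = 1.61667% = 0.0161667.
Level-payment amortization: P = B₀·r / (1 − (1+r)^(−n)) = 4671.02·0.0161667 / (1 − 1.01617^(−48)).
Denominator 1 − (1+r)^(−48) = 0.536891601.
P = 75.5148 / 0.536891601 ≈ 140.65.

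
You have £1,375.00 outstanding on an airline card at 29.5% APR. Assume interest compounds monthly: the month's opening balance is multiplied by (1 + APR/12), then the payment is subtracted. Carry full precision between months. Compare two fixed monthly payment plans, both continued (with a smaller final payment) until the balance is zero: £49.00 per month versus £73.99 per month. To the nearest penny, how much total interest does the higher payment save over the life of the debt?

£502.41

Monthly rate r = 29.5%/12 = 2.45833% = 0.0245833.
At £49.00/mo: n = ⌈−ln(1 − rB₀/P)/ln(1+r)⌉ = 49 payments (last £10.05); total interest = total paid − £1,375.00 = £987.05.
At £73.99/mo: 26 payments (last £9.89); total interest £484.64.
Interest saved = £987.05 − £484.64 = £502.41.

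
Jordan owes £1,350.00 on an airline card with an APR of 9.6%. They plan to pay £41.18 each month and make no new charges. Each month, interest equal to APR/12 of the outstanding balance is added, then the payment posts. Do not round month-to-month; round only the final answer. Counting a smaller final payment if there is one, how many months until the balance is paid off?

39 months

Monthly rate r = 9.6%/12 = 0.8% = 0.008.
Recurrence: B ← B·(1+r) − £41.18.
Month 1: interest £10.80; balance after payment £1,319.62.
Month 2: interest £10.56; balance after payment £1,289.00.
Closed form: n = −ln(1 − rB₀/P)/ln(1+r) = −ln(0.73774)/ln(1.008) ≈ 38.173, so the balance reaches zero during payment 39.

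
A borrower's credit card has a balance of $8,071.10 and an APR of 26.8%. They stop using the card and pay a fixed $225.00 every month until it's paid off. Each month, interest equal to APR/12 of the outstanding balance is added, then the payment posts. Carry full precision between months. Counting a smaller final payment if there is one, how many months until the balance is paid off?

74 payments

Monthly rate r = 26.8%/12 = 2.23333% = 0.0223333.
Recurrence: B ← B·(1+r) − $225.00.
Month 1: interest $180.25; balance after payment $8,026.35.
Month 2: interest $179.26; balance after payment $7,980.61.
Closed form: n = −ln(1 − rB₀/P)/ln(1+r) = −ln(0.19887)/ln(1.02233) ≈ 73.123, so the balance reaches zero during payment 74.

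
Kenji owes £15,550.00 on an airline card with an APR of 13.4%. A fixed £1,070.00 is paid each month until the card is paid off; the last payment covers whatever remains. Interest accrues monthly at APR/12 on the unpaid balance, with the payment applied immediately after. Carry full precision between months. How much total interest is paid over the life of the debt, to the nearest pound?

£1,512

Monthly rate r = 13.4%/12 = 1.11667% = 0.0111667.
Payoff takes n = ⌈−ln(1 − rB₀/P)/ln(1+r)⌉ = ⌈15.946⌉ = 16 payments; the last is £1,012.22.
Total paid = 15·£1,070.00 + £1,012.22 = £17,062.22.
Total interest = total paid − principal = £17,062.22 − £15,550.00 = £1,512.22.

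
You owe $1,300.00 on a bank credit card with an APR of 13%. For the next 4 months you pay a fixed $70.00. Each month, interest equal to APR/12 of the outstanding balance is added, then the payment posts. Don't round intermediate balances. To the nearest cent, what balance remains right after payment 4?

$1,072.67

Monthly rate r = 13%/12 = 1.08333% = 0.0108333.
Each month: B ← B·(1+r) − $70.00.
Month 1: interest $14.08; balance after payment $1,244.08.
Month 2: interest $13.48; balance after payment $1,187.56.
Month 3: interest $12.87; balance after payment $1,130.43.
Month 4: interest $12.25; balance after payment $1,072.67.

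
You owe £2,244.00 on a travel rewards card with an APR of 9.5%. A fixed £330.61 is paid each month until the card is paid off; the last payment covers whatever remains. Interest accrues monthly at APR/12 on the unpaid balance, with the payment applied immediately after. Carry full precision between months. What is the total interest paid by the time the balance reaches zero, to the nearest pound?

Monthly rate r = 9.5%/12 = 0.791667% = 0.00791667.
Payoff takes n = ⌈−ln(1 − rB₀/P)/ln(1+r)⌉ = ⌈7.004⌉ = 8 payments; the last is £1.39.
Total paid = 7·£330.61 + £1.39 = £2,315.66.
Total interest = total paid − principal = £2,315.66 − £2,244.00 = £71.66.

£72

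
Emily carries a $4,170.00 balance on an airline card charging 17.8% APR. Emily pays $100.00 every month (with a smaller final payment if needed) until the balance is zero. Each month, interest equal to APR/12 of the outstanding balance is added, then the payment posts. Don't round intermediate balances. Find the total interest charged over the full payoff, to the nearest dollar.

$2,376

Monthly rate r = 17.8%/12 = 1.48333% = 0.0148333.
Payoff takes n = ⌈−ln(1 − rB₀/P)/ln(1+r)⌉ = ⌈65.454⌉ = 66 payments; the last is $45.62.
Total paid = 65·$100.00 + $45.62 = $6,545.62.
Total interest = total paid − principal = $6,545.62 − $4,170.00 = $2,375.62.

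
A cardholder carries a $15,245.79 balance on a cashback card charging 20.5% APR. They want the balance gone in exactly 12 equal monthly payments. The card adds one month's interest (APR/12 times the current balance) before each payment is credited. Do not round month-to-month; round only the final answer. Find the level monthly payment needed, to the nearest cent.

$1,415.94

Monthly rate r = 20.5%/12 = 1.70833% = 0.0170833.
Level-payment amortization: P = B₀·r / (1 − (1+r)^(−n)) = 15245.79·0.0170833 / (1 − 1.01708^(−12)).
Denominator 1 − (1+r)^(−12) = 0.183941021.
P = 260.449 / 0.183941021 ≈ 1415.94.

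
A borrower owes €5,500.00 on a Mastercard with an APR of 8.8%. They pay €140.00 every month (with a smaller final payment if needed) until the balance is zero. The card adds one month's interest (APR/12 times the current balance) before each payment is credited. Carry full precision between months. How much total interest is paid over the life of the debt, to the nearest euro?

Monthly rate r = 8.8%/12 = 0.733333% = 0.00733333.
Payoff takes n = ⌈−ln(1 − rB₀/P)/ln(1+r)⌉ = ⌈46.508⌉ = 47 payments; the last is €71.19.
Total paid = 46·€140.00 + €71.19 = €6,511.19.
Total interest = total paid − principal = €6,511.19 − €5,500.00 = €1,011.19.

€1,011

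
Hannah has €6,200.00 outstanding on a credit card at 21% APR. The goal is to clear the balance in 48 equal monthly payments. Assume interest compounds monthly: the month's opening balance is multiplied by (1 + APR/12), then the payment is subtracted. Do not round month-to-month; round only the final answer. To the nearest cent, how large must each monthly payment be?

Monthly rate r = 21%/12 = 1.75% = 0.0175.
Level-payment amortization: P = B₀·r / (1 − (1+r)^(−n)) = 6200.00·0.0175 / (1 − 1.0175^(−48)).
Denominator 1 − (1+r)^(−48) = 0.565141523.
P = 108.5 / 0.565141523 ≈ 191.99.

€191.99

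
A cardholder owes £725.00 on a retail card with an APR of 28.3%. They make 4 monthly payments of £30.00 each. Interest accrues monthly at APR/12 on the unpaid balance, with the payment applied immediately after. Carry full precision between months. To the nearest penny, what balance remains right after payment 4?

£671.54

Monthly rate r = 28.3%/12 = 2.35833% = 0.0235833.
Each month: B ← B·(1+r) − £30.00.
Month 1: interest £17.10; balance after payment £712.10.
Month 2: interest £16.79; balance after payment £698.89.
Month 3: interest £16.48; balance after payment £685.37.
Month 4: interest £16.16; balance after payment £671.54.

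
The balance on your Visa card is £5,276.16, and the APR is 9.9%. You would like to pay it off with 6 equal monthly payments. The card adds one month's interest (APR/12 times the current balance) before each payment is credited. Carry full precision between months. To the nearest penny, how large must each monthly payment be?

Monthly rate r = 9.9%/12 = 0.825% = 0.00825.
Level-payment amortization: P = B₀·r / (1 − (1+r)^(−n)) = 5276.16·0.00825 / (1 − 1.00825^(−6)).
Denominator 1 − (1+r)^(−6) = 0.0481015582.
P = 43.5283 / 0.0481015582 ≈ 904.93.

£904.93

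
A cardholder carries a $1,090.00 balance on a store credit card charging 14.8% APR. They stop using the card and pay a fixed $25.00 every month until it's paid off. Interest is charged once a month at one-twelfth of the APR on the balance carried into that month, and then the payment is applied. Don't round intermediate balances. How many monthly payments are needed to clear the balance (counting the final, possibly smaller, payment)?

63 payments

Monthly rate r = 14.8%/12 = 1.23333% = 0.0123333.
Recurrence: B ← B·(1+r) − $25.00.
Month 1: interest $13.44; balance after payment $1,078.44.
Month 2: interest $13.30; balance after payment $1,066.74.
Closed form: n = −ln(1 − rB₀/P)/ln(1+r) = −ln(0.46227)/ln(1.01233) ≈ 62.948, so the balance reaches zero during payment 63.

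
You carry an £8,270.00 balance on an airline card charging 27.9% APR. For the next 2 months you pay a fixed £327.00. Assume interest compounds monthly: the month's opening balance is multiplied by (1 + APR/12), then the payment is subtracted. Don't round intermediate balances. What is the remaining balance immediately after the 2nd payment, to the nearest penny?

£7,997.42

Monthly rate r = 27.9%/12 = 2.325% = 0.02325.
Each month: B ← B·(1+r) − £327.00.
Month 1: interest £192.28; balance after payment £8,135.28.
Month 2: interest £189.15; balance after payment £7,997.42.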